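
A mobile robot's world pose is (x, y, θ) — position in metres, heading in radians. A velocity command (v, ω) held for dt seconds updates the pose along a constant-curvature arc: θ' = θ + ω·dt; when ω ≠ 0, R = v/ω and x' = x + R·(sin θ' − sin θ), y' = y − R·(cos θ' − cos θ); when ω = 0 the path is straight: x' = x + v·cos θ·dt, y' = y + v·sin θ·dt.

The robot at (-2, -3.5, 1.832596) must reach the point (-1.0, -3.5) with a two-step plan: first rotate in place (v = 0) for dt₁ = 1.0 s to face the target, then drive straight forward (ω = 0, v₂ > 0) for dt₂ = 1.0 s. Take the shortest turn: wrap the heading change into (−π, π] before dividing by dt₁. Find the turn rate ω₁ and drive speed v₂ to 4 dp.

ω₁ = -1.8326, v₂ = 1.0000

heading to target = atan2(-3.5−-3.5, -1−-2) = 0.0000
Δθ = wrap(0.0000 − 1.8326) = -1.8326; ω₁ = Δθ/dt₁ = -1.8326
distance = √((-1−-2)² + (-3.5−-3.5)²) = 1.0000; v₂ = distance/dt₂ = 1.0000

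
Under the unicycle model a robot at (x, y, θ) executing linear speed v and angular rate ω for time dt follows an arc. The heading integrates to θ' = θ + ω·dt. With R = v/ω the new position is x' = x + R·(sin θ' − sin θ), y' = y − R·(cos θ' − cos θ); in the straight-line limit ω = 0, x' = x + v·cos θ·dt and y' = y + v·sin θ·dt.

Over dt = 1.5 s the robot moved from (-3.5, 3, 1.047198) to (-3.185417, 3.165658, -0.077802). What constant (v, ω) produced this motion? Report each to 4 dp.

Δθ = -0.077802 − 1.047198 = -1.125000
ω = Δθ/dt = -1.125000/1.5 = -0.7500
R = Δx/(sin θ' − sin θ) = -0.3333
v = R·ω = -0.3333·-0.7500 = 0.2500

v = 0.2500, ω = -0.7500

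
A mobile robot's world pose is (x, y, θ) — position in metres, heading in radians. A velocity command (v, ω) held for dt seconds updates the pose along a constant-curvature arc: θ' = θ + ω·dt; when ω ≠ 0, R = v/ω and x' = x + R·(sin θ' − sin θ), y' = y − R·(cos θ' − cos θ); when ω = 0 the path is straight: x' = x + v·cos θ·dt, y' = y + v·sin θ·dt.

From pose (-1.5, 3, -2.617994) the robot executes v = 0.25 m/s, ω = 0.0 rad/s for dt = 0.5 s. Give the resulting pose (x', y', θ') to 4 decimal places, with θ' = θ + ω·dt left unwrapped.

θ' = -2.6180 + 0.0·0.5 = -2.6180
ω = 0 → straight: x' = -1.5 + 0.25·cos(-2.6180)·0.5 = -1.6083
y' = 3 + 0.25·sin(-2.6180)·0.5 = 2.9375

(-1.6083, 2.9375, -2.6180)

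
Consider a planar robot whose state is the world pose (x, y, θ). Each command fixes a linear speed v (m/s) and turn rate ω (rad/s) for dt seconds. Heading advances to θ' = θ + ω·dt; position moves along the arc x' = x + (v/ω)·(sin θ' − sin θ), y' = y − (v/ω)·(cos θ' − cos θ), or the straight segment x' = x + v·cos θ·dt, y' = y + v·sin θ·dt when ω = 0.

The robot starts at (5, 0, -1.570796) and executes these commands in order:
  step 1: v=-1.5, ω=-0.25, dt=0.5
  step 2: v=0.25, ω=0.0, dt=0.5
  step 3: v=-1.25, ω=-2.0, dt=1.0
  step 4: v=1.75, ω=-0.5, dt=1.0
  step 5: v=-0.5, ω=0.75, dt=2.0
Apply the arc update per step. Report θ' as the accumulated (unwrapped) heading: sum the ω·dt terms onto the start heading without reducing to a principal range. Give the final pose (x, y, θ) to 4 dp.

(5.6460, 2.0527, -2.6958)

step 1: θ'=-1.6958 (R=6.0000) → pose (5.0468, 0.7480, -1.6958)
step 2: θ'=-1.6958 (straight) → pose (5.0312, 0.6240, -1.6958)
step 3: θ'=-3.6958 (R=0.6250) → pose (5.9803, 1.0776, -3.6958)
step 4: θ'=-4.1958 (R=-3.5000) → pose (4.7789, 2.3249, -4.1958)
step 5: θ'=-2.6958 (R=-0.6667) → pose (5.6460, 2.0527, -2.6958)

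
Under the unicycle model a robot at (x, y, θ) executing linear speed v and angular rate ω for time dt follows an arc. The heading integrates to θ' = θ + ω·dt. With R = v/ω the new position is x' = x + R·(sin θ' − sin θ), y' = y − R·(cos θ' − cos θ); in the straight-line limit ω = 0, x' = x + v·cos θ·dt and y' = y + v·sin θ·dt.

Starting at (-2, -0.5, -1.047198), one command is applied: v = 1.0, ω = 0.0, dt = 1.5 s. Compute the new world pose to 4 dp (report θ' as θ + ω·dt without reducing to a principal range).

θ' = -1.0472 + 0.0·1.5 = -1.0472
ω = 0 → straight: x' = -2 + 1.0·cos(-1.0472)·1.5 = -1.2500
y' = -0.5 + 1.0·sin(-1.0472)·1.5 = -1.7990

(-1.2500, -1.7990, -1.0472)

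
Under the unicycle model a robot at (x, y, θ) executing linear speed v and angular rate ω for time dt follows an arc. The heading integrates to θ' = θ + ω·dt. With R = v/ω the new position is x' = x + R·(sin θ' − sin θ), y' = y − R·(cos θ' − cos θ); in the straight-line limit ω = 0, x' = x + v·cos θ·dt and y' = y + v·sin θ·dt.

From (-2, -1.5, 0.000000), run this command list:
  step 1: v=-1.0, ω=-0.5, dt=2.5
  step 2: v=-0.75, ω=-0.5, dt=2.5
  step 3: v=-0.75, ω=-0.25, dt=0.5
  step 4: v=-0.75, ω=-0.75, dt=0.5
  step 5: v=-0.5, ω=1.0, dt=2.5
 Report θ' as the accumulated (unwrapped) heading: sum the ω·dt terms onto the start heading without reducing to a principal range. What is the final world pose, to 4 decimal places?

step 1: θ'=-1.2500 (R=2.0000) → pose (-3.8980, -0.1306, -1.2500)
step 2: θ'=-2.5000 (R=1.5000) → pose (-3.3722, 1.5441, -2.5000)
step 3: θ'=-2.6250 (R=3.0000) → pose (-3.0585, 1.7491, -2.6250)
step 4: θ'=-3.0000 (R=1.0000) → pose (-2.7057, 1.8696, -3.0000)
step 5: θ'=-0.5000 (R=-0.5000) → pose (-2.5366, 2.8034, -0.5000)

(-2.5366, 2.8034, -0.5000)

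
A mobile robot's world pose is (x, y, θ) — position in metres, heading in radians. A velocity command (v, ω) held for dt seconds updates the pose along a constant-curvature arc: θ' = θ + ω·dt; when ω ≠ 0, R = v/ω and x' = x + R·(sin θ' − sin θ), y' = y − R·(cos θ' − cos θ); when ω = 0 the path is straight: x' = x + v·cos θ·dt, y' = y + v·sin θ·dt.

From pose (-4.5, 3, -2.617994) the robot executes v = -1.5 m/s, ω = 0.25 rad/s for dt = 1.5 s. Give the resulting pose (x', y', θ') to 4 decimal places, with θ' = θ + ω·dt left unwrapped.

(-2.8053, 4.4599, -2.2430)

θ' = -2.6180 + 0.25·1.5 = -2.2430
R = v/ω = -1.5/0.25 = -6.0000
x' = -4.5 + -6.0000·(sin -2.2430 − sin -2.6180) = -2.8053
y' = 3 − -6.0000·(cos -2.2430 − cos -2.6180) = 4.4599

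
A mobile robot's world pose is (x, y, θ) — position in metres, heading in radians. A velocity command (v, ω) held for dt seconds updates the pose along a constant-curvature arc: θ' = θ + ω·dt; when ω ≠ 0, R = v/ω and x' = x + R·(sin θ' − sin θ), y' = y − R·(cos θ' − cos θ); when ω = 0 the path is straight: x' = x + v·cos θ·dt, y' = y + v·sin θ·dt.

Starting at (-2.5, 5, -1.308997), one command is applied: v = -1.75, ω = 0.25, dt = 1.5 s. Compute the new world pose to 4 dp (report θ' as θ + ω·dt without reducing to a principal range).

θ' = -1.3090 + 0.25·1.5 = -0.9340
R = v/ω = -1.75/0.25 = -7.0000
x' = -2.5 + -7.0000·(sin -0.9340 − sin -1.3090) = -3.6335
y' = 5 − -7.0000·(cos -0.9340 − cos -1.3090) = 7.3506

(-3.6335, 7.3506, -0.9340)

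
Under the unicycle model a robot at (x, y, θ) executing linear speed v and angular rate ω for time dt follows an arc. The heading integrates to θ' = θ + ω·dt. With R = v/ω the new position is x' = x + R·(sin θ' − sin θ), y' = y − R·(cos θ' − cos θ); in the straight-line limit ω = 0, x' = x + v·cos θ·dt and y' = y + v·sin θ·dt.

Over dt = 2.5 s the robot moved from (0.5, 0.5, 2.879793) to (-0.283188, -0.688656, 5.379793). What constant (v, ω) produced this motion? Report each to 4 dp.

Δθ = 5.379793 − 2.879793 = 2.500000
ω = Δθ/dt = 2.500000/2.5 = 1.0000
R = −Δy/(cos θ' − cos θ) = 0.7500
v = R·ω = 0.7500·1.0000 = 0.7500

v = 0.7500, ω = 1.0000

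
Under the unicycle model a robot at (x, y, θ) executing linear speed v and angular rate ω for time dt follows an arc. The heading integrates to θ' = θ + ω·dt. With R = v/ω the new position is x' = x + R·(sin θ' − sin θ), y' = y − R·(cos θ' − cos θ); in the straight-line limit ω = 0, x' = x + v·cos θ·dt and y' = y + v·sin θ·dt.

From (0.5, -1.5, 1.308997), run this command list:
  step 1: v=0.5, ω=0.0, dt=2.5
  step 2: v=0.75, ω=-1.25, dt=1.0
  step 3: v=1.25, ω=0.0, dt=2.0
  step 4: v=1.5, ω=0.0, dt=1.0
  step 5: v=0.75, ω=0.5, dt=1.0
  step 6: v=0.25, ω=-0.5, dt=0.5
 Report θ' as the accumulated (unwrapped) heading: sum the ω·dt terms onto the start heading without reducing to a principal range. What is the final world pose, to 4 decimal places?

step 1: θ'=1.3090 (straight) → pose (0.8235, -0.2926, 1.3090)
step 2: θ'=0.0590 (R=-0.6000) → pose (1.3677, 0.1511, 0.0590)
step 3: θ'=0.0590 (straight) → pose (3.8634, 0.2985, 0.0590)
step 4: θ'=0.0590 (straight) → pose (5.3607, 0.3869, 0.0590)
step 5: θ'=0.5590 (R=1.5000) → pose (6.0678, 0.6126, 0.5590)
step 6: θ'=0.3090 (R=-0.5000) → pose (6.1809, 0.6651, 0.3090)

(6.1809, 0.6651, 0.3090)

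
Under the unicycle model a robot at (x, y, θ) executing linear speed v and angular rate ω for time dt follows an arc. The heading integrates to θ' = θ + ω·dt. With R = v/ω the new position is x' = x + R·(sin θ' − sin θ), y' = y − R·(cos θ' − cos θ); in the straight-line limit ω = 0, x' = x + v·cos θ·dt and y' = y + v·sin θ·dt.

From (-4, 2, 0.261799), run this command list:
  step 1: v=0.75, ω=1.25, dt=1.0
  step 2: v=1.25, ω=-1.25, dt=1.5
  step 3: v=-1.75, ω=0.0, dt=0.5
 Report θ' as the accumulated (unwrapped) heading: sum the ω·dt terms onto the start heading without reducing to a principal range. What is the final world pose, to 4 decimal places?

step 1: θ'=1.5118 (R=0.6000) → pose (-3.5563, 2.5442, 1.5118)
step 2: θ'=-0.3632 (R=-1.0000) → pose (-2.2028, 3.4200, -0.3632)
step 3: θ'=-0.3632 (straight) → pose (-3.0207, 3.7308, -0.3632)

(-3.0207, 3.7308, -0.3632)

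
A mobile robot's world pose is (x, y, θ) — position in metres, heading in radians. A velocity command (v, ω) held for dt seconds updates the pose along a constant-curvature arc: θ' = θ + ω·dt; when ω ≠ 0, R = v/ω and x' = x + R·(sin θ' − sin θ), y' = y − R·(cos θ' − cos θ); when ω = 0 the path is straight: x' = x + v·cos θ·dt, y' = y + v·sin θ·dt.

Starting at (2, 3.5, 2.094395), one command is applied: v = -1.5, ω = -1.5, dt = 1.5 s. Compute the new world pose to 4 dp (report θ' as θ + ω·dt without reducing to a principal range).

(0.9790, 2.0121, -0.1556)

θ' = 2.0944 + -1.5·1.5 = -0.1556
R = v/ω = -1.5/-1.5 = 1.0000
x' = 2 + 1.0000·(sin -0.1556 − sin 2.0944) = 0.9790
y' = 3.5 − 1.0000·(cos -0.1556 − cos 2.0944) = 2.0121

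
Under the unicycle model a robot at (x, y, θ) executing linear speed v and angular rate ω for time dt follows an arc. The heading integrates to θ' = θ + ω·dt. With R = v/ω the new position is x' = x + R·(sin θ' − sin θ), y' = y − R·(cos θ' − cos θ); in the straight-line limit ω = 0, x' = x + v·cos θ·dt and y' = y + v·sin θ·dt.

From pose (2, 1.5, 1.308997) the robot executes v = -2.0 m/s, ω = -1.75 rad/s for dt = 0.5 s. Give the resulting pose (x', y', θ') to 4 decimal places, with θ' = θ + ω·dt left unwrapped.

θ' = 1.3090 + -1.75·0.5 = 0.4340
R = v/ω = -2.0/-1.75 = 1.1429
x' = 2 + 1.1429·(sin 0.4340 − sin 1.3090) = 1.3767
y' = 1.5 − 1.1429·(cos 0.4340 − cos 1.3090) = 0.7589

(1.3767, 0.7589, 0.4340)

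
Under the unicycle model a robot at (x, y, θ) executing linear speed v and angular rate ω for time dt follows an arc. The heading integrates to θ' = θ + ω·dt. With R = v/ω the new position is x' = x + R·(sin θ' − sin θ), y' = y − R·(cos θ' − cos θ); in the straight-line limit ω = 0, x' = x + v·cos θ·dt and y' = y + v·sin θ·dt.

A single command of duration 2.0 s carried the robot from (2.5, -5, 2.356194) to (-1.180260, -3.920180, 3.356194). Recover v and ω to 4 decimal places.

v = 2.0000, ω = 0.5000

Δθ = 3.356194 − 2.356194 = 1.000000
ω = Δθ/dt = 1.000000/2.0 = 0.5000
R = Δx/(sin θ' − sin θ) = 4.0000
v = R·ω = 4.0000·0.5000 = 2.0000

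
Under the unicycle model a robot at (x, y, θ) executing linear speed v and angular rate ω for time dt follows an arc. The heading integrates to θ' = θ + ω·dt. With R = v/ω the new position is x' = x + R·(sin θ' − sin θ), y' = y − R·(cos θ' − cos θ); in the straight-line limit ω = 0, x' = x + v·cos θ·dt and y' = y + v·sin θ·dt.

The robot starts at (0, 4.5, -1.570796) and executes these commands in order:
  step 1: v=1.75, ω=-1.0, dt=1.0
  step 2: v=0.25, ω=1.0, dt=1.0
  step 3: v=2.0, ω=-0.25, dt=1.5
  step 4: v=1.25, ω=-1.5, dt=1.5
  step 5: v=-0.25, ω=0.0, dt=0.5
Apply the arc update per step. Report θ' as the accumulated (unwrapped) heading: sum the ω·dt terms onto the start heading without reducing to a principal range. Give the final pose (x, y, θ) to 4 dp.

(-2.9136, -0.3282, -4.1958)

step 1: θ'=-2.5708 (R=-1.7500) → pose (-0.8045, 3.0274, -2.5708)
step 2: θ'=-1.5708 (R=0.2500) → pose (-0.9194, 2.8171, -1.5708)
step 3: θ'=-1.9458 (R=-8.0000) → pose (-1.4753, -0.1131, -1.9458)
step 4: θ'=-4.1958 (R=-0.8333) → pose (-2.9753, -0.2195, -4.1958)
step 5: θ'=-4.1958 (straight) → pose (-2.9136, -0.3282, -4.1958)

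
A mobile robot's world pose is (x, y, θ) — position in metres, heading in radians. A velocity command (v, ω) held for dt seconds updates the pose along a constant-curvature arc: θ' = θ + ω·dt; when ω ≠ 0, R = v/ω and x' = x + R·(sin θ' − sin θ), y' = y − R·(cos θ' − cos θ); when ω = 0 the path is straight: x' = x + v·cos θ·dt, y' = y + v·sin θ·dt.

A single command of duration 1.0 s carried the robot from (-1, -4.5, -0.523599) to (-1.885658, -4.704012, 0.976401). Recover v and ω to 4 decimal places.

v = -1.0000, ω = 1.5000

Δθ = 0.976401 − -0.523599 = 1.500000
ω = Δθ/dt = 1.500000/1.0 = 1.5000
R = Δx/(sin θ' − sin θ) = -0.6667
v = R·ω = -0.6667·1.5000 = -1.0000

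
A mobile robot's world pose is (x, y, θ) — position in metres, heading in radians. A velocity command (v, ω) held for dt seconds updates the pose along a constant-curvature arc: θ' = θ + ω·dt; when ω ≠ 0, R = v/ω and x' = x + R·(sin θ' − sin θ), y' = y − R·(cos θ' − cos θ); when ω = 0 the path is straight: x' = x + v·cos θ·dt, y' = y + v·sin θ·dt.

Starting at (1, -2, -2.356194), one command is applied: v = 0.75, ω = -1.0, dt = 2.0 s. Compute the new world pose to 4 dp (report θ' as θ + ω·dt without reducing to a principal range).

θ' = -2.3562 + -1.0·2.0 = -4.3562
R = v/ω = 0.75/-1.0 = -0.7500
x' = 1 + -0.7500·(sin -4.3562 − sin -2.3562) = -0.2333
y' = -2 − -0.7500·(cos -4.3562 − cos -2.3562) = -1.7312

(-0.2333, -1.7312, -4.3562)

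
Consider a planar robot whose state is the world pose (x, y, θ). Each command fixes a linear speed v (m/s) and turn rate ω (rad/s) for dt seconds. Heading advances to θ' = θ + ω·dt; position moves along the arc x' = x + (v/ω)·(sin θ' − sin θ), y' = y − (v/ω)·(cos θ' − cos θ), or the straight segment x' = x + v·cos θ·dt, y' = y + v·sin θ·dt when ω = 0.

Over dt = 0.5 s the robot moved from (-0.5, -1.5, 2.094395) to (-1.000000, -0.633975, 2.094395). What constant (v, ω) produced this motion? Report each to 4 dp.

Δθ = 2.094395 − 2.094395 = 0.000000
ω = Δθ/dt = 0.000000/0.5 = 0.0000
ω = 0 → v = (Δx·cos θ + Δy·sin θ)/dt = 2.0000

v = 2.0000, ω = 0.0000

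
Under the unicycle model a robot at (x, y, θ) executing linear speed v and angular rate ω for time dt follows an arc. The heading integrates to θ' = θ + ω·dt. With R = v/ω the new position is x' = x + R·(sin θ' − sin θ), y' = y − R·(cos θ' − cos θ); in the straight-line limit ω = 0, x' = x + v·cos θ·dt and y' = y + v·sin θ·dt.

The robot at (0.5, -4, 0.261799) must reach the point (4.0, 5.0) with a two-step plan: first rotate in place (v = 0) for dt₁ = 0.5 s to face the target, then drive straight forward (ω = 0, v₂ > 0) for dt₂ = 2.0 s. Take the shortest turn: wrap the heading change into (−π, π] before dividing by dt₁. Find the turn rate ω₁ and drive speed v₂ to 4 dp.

heading to target = atan2(5−-4, 4−0.5) = 1.1999
Δθ = wrap(1.1999 − 0.2618) = 0.9381; ω₁ = Δθ/dt₁ = 1.8762
distance = √((4−0.5)² + (5−-4)²) = 9.6566; v₂ = distance/dt₂ = 4.8283

ω₁ = 1.8762, v₂ = 4.8283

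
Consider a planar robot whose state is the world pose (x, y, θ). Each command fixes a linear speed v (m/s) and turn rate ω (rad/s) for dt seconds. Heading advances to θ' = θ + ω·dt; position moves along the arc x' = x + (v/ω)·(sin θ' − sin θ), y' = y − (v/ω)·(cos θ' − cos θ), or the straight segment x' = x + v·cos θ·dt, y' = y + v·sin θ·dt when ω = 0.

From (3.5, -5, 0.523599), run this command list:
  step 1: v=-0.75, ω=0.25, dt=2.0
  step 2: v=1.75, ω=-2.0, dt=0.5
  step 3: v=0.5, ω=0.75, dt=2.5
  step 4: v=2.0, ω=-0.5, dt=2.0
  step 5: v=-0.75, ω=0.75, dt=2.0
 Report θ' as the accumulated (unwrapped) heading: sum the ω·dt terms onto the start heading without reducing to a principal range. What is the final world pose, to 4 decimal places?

(4.5432, -2.3170, 2.3986)

step 1: θ'=1.0236 (R=-3.0000) → pose (2.4380, -6.0372, 1.0236)
step 2: θ'=0.0236 (R=-0.8750) → pose (3.1646, -5.6177, 0.0236)
step 3: θ'=1.8986 (R=0.6667) → pose (3.7801, -4.7366, 1.8986)
step 4: θ'=0.8986 (R=-4.0000) → pose (4.4373, -0.9579, 0.8986)
step 5: θ'=2.3986 (R=-1.0000) → pose (4.5432, -2.3170, 2.3986)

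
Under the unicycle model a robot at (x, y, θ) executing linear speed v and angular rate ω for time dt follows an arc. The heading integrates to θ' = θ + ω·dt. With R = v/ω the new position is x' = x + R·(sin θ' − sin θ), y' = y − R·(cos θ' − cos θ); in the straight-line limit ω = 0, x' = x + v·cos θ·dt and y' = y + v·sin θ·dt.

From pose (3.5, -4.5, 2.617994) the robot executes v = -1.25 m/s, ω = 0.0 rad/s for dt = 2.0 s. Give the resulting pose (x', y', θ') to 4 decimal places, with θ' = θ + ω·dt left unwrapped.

θ' = 2.6180 + 0.0·2.0 = 2.6180
ω = 0 → straight: x' = 3.5 + -1.25·cos(2.6180)·2.0 = 5.6651
y' = -4.5 + -1.25·sin(2.6180)·2.0 = -5.7500

(5.6651, -5.7500, 2.6180)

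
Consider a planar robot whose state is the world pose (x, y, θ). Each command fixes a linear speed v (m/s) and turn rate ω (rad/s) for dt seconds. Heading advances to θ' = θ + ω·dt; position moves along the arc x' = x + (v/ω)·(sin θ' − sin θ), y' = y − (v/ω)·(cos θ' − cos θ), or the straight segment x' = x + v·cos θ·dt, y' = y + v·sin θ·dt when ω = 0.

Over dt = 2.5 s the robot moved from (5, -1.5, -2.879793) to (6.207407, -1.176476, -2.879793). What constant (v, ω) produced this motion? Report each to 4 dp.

v = -0.5000, ω = 0.0000

Δθ = -2.879793 − -2.879793 = 0.000000
ω = Δθ/dt = 0.000000/2.5 = 0.0000
ω = 0 → v = (Δx·cos θ + Δy·sin θ)/dt = -0.5000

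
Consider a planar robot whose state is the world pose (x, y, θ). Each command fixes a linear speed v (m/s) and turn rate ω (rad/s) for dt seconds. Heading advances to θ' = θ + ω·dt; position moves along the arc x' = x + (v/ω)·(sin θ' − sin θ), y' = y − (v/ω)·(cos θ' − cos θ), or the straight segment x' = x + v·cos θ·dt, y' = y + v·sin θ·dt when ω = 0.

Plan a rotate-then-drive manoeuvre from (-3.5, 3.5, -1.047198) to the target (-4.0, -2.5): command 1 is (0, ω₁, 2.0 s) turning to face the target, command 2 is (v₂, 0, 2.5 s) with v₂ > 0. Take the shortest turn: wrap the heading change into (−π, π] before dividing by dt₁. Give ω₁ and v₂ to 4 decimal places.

ω₁ = -0.3034, v₂ = 2.4083

heading to target = atan2(-2.5−3.5, -4−-3.5) = -1.6539
Δθ = wrap(-1.6539 − -1.0472) = -0.6067; ω₁ = Δθ/dt₁ = -0.3034
distance = √((-4−-3.5)² + (-2.5−3.5)²) = 6.0208; v₂ = distance/dt₂ = 2.4083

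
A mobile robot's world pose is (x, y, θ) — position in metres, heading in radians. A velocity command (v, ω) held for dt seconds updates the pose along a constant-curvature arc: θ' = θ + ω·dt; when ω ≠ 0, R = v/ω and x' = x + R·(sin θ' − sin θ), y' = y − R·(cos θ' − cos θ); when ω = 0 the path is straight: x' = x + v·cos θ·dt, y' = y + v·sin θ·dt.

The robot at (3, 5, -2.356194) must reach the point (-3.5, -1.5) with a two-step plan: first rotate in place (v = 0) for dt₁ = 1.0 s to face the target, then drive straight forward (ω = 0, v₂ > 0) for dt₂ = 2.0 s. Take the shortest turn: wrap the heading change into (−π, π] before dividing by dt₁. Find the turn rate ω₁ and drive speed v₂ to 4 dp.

heading to target = atan2(-1.5−5, -3.5−3) = -2.3562
Δθ = wrap(-2.3562 − -2.3562) = 0.0000; ω₁ = Δθ/dt₁ = 0.0000
distance = √((-3.5−3)² + (-1.5−5)²) = 9.1924; v₂ = distance/dt₂ = 4.5962

ω₁ = 0.0000, v₂ = 4.5962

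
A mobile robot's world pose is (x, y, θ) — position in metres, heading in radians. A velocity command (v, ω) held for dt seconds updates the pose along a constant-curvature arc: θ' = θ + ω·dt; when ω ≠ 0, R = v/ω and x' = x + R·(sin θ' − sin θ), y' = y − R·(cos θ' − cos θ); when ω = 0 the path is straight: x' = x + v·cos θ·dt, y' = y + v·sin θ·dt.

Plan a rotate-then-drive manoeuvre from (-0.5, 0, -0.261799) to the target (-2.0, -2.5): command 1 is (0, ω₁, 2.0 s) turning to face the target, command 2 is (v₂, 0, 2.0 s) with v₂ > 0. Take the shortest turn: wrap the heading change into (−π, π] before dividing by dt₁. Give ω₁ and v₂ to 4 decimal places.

heading to target = atan2(-2.5−0, -2−-0.5) = -2.1112
Δθ = wrap(-2.1112 − -0.2618) = -1.8494; ω₁ = Δθ/dt₁ = -0.9247
distance = √((-2−-0.5)² + (-2.5−0)²) = 2.9155; v₂ = distance/dt₂ = 1.4577

ω₁ = -0.9247, v₂ = 1.4577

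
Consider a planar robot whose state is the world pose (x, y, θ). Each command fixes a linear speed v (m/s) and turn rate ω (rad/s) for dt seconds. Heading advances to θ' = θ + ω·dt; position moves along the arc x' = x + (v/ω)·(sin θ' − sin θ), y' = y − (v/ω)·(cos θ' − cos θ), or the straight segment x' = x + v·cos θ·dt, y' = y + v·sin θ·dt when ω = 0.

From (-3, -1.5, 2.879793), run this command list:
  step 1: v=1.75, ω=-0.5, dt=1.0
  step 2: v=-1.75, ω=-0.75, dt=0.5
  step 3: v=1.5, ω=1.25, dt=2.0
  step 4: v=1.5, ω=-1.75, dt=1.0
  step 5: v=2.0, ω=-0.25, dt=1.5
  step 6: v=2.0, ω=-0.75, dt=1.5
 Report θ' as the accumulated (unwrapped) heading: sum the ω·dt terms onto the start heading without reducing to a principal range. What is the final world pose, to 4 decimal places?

step 1: θ'=2.3798 (R=-3.5000) → pose (-4.5099, -0.6518, 2.3798)
step 2: θ'=2.0048 (R=2.3333) → pose (-4.0034, -1.3591, 2.0048)
step 3: θ'=4.5048 (R=1.2000) → pose (-6.2664, -1.6163, 4.5048)
step 4: θ'=2.7548 (R=-0.8571) → pose (-7.4285, -2.2335, 2.7548)
step 5: θ'=2.3798 (R=-8.0000) → pose (-9.9325, -0.6133, 2.3798)
step 6: θ'=1.2548 (R=-2.6667) → pose (-10.6265, 2.1450, 1.2548)

(-10.6265, 2.1450, 1.2548)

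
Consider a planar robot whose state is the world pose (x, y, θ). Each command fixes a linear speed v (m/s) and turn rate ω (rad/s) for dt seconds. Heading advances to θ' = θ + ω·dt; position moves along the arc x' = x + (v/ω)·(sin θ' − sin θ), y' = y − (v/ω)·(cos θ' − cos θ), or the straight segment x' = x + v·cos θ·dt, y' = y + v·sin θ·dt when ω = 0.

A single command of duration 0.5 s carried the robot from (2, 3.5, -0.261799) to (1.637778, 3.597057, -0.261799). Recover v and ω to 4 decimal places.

v = -0.7500, ω = 0.0000

Δθ = -0.261799 − -0.261799 = 0.000000
ω = Δθ/dt = 0.000000/0.5 = 0.0000
ω = 0 → v = (Δx·cos θ + Δy·sin θ)/dt = -0.7500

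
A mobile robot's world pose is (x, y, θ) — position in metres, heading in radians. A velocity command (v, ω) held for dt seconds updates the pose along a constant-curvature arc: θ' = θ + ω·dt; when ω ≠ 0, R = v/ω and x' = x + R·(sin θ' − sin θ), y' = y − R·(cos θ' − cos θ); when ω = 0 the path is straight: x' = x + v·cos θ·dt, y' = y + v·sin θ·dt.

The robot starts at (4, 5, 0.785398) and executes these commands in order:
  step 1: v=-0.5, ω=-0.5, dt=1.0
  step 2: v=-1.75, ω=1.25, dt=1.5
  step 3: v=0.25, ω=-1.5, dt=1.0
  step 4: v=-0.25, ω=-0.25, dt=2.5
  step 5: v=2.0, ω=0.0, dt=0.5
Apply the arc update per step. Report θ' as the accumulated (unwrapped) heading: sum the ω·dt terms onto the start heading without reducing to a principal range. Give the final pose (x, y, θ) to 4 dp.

step 1: θ'=0.2854 (R=1.0000) → pose (3.5744, 4.7476, 0.2854)
step 2: θ'=2.1604 (R=-1.4000) → pose (2.8050, 2.6257, 2.1604)
step 3: θ'=0.6604 (R=-0.1667) → pose (2.8412, 2.8500, 0.6604)
step 4: θ'=0.0354 (R=1.0000) → pose (2.2632, 2.6404, 0.0354)
step 5: θ'=0.0354 (straight) → pose (3.2626, 2.6758, 0.0354)

(3.2626, 2.6758, 0.0354)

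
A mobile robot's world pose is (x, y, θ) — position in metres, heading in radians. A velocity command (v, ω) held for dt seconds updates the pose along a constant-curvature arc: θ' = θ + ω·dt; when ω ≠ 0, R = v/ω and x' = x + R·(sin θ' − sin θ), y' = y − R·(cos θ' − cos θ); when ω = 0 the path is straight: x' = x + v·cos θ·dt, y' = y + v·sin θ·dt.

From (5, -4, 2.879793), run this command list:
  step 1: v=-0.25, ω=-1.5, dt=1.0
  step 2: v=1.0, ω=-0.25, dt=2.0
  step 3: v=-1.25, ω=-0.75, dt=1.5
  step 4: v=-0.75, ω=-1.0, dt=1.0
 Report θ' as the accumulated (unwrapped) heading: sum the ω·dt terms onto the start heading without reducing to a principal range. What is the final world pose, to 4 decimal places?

step 1: θ'=1.3798 (R=0.1667) → pose (5.1205, -4.1926, 1.3798)
step 2: θ'=0.8798 (R=-4.0000) → pose (5.9653, -2.4028, 0.8798)
step 3: θ'=-0.2452 (R=1.6667) → pose (4.2764, -2.9574, -0.2452)
step 4: θ'=-1.2452 (R=0.7500) → pose (3.7479, -2.4697, -1.2452)

(3.7479, -2.4697, -1.2452)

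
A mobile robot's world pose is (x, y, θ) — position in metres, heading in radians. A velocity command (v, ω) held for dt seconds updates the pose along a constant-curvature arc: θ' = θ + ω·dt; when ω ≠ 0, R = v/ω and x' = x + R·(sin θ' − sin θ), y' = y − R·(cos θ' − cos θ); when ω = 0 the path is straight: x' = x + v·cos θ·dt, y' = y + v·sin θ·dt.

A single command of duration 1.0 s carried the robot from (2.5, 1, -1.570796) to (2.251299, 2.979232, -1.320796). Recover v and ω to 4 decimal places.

Δθ = -1.320796 − -1.570796 = 0.250000
ω = Δθ/dt = 0.250000/1.0 = 0.2500
R = −Δy/(cos θ' − cos θ) = -8.0000
v = R·ω = -8.0000·0.2500 = -2.0000

v = -2.0000, ω = 0.2500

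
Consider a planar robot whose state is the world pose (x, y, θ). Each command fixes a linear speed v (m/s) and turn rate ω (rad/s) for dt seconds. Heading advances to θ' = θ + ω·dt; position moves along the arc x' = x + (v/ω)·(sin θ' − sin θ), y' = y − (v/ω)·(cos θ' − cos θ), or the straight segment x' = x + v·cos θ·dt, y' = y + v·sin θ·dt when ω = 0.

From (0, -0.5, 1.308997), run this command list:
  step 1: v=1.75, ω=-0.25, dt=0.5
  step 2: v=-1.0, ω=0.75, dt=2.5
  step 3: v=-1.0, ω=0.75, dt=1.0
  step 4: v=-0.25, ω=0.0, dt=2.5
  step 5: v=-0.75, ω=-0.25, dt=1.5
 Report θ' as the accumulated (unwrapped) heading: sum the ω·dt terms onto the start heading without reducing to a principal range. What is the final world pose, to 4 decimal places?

step 1: θ'=1.1840 (R=-7.0000) → pose (0.2786, 0.3289, 1.1840)
step 2: θ'=3.0590 (R=-1.3333) → pose (1.4035, -1.5029, 3.0590)
step 3: θ'=3.8090 (R=-1.3333) → pose (2.3387, -1.2214, 3.8090)
step 4: θ'=3.8090 (straight) → pose (2.8296, -0.8345, 3.8090)
step 5: θ'=3.4340 (R=3.0000) → pose (3.8217, -0.3181, 3.4340)

(3.8217, -0.3181, 3.4340)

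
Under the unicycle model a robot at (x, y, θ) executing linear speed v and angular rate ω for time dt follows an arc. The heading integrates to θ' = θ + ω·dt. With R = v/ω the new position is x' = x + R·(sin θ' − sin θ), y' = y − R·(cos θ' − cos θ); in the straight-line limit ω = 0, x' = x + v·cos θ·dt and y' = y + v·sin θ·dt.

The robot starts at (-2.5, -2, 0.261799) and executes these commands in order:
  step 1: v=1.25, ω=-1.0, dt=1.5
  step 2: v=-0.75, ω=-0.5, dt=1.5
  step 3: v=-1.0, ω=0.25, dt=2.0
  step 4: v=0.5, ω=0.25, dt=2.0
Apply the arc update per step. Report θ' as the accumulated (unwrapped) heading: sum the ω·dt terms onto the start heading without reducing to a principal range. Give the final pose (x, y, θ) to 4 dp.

step 1: θ'=-1.2382 (R=-1.2500) → pose (-0.9950, -2.7993, -1.2382)
step 2: θ'=-1.9882 (R=1.5000) → pose (-0.9484, -1.7015, -1.9882)
step 3: θ'=-1.4882 (R=-4.0000) → pose (-0.6186, 0.2501, -1.4882)
step 4: θ'=-0.9882 (R=2.0000) → pose (-0.2955, -0.6853, -0.9882)

(-0.2955, -0.6853, -0.9882)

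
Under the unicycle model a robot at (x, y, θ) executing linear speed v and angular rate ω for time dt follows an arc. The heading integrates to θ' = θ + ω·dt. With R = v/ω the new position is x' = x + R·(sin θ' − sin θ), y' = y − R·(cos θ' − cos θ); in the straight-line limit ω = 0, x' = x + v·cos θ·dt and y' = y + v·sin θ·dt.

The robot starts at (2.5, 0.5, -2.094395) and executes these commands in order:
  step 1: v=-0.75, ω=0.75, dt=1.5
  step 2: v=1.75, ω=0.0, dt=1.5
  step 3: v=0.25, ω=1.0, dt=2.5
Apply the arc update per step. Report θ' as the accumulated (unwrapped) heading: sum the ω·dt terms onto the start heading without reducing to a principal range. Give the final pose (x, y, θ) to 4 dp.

step 1: θ'=-0.9694 (R=-1.0000) → pose (2.4585, 1.5658, -0.9694)
step 2: θ'=-0.9694 (straight) → pose (3.9437, -0.5986, -0.9694)
step 3: θ'=1.5306 (R=0.2500) → pose (4.3997, -0.4672, 1.5306)

(4.3997, -0.4672, 1.5306)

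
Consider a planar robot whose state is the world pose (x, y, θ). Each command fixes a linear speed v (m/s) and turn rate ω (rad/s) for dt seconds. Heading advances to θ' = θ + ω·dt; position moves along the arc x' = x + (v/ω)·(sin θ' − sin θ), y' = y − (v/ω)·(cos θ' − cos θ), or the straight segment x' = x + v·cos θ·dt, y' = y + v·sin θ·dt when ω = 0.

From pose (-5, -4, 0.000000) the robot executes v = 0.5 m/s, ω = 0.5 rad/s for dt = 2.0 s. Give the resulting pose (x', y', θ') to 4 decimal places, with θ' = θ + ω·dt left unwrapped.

θ' = 0.0000 + 0.5·2.0 = 1.0000
R = v/ω = 0.5/0.5 = 1.0000
x' = -5 + 1.0000·(sin 1.0000 − sin 0.0000) = -4.1585
y' = -4 − 1.0000·(cos 1.0000 − cos 0.0000) = -3.5403

(-4.1585, -3.5403, 1.0000)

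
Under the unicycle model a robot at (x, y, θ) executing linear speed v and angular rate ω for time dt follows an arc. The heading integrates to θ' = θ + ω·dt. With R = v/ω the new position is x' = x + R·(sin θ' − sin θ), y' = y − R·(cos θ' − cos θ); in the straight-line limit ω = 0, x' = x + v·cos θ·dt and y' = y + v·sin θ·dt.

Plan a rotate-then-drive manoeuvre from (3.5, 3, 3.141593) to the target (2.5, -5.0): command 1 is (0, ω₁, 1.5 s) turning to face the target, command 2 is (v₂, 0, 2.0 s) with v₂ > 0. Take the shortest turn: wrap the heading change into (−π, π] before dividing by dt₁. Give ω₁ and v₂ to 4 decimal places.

ω₁ = 0.9643, v₂ = 4.0311

heading to target = atan2(-5−3, 2.5−3.5) = -1.6952
Δθ = wrap(-1.6952 − 3.1416) = 1.4464; ω₁ = Δθ/dt₁ = 0.9643
distance = √((2.5−3.5)² + (-5−3)²) = 8.0623; v₂ = distance/dt₂ = 4.0311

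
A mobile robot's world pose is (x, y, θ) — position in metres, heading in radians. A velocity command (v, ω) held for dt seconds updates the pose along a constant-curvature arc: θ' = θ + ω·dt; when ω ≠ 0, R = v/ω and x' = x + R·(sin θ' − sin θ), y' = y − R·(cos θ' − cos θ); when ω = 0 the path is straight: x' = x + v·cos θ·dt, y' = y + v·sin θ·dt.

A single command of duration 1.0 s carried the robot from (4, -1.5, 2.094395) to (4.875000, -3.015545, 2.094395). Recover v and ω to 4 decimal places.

v = -1.7500, ω = 0.0000

Δθ = 2.094395 − 2.094395 = 0.000000
ω = Δθ/dt = 0.000000/1.0 = 0.0000
ω = 0 → v = (Δx·cos θ + Δy·sin θ)/dt = -1.7500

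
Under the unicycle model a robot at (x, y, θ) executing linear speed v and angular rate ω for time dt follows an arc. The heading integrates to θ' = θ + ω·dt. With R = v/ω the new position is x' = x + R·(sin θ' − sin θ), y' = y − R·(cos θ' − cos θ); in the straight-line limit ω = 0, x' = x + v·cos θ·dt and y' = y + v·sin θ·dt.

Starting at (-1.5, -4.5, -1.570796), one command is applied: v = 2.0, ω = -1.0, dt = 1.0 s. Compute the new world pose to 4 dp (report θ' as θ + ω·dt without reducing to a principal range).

(-2.4194, -6.1829, -2.5708)

θ' = -1.5708 + -1.0·1.0 = -2.5708
R = v/ω = 2.0/-1.0 = -2.0000
x' = -1.5 + -2.0000·(sin -2.5708 − sin -1.5708) = -2.4194
y' = -4.5 − -2.0000·(cos -2.5708 − cos -1.5708) = -6.1829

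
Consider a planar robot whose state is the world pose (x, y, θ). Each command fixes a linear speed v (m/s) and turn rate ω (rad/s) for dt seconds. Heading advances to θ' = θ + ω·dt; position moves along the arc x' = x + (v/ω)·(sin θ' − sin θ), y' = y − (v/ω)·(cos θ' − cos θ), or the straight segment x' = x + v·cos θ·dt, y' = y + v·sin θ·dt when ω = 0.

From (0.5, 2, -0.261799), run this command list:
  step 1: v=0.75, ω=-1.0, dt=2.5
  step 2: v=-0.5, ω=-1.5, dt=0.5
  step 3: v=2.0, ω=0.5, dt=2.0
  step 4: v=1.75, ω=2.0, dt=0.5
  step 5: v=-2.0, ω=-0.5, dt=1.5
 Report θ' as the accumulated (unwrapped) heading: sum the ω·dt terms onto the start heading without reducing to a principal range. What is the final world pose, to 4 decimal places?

(-2.4225, 2.1101, -2.2618)

step 1: θ'=-2.7618 (R=-0.7500) → pose (0.5839, 0.5790, -2.7618)
step 2: θ'=-3.5118 (R=0.3333) → pose (0.8281, 0.5802, -3.5118)
step 3: θ'=-2.5118 (R=4.0000) → pose (-2.9750, 0.0838, -2.5118)
step 4: θ'=-1.5118 (R=0.8750) → pose (-3.3332, -0.6750, -1.5118)
step 5: θ'=-2.2618 (R=4.0000) → pose (-2.4225, 2.1101, -2.2618)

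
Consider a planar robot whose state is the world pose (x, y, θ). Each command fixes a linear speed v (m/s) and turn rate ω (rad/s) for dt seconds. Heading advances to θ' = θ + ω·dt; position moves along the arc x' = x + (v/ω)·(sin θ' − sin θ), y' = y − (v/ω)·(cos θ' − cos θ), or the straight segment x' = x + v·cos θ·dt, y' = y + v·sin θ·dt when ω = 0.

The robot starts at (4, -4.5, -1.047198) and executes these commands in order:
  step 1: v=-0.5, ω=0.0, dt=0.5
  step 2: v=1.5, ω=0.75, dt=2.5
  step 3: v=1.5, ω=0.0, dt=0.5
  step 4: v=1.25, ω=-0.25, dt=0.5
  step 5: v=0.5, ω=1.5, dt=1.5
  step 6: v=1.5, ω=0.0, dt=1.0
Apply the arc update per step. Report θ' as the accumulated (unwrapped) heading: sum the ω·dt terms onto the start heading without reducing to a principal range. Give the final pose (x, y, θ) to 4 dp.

step 1: θ'=-1.0472 (straight) → pose (3.8750, -4.2835, -1.0472)
step 2: θ'=0.8278 (R=2.0000) → pose (7.0799, -4.6365, 0.8278)
step 3: θ'=0.8278 (straight) → pose (7.5873, -4.0842, 0.8278)
step 4: θ'=0.7028 (R=-5.0000) → pose (8.0378, -3.6515, 0.7028)
step 5: θ'=2.9528 (R=0.3333) → pose (7.8849, -3.0697, 2.9528)
step 6: θ'=2.9528 (straight) → pose (6.4115, -2.7882, 2.9528)

(6.4115, -2.7882, 2.9528)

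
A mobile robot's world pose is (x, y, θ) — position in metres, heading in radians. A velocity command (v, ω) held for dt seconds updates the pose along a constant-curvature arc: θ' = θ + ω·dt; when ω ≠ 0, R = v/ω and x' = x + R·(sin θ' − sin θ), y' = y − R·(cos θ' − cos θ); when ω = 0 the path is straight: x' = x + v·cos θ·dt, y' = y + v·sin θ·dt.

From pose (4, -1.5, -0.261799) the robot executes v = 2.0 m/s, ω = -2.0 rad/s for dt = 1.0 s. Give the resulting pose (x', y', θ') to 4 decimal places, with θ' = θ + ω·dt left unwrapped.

(4.5118, -3.1032, -2.2618)

θ' = -0.2618 + -2.0·1.0 = -2.2618
R = v/ω = 2.0/-2.0 = -1.0000
x' = 4 + -1.0000·(sin -2.2618 − sin -0.2618) = 4.5118
y' = -1.5 − -1.0000·(cos -2.2618 − cos -0.2618) = -3.1032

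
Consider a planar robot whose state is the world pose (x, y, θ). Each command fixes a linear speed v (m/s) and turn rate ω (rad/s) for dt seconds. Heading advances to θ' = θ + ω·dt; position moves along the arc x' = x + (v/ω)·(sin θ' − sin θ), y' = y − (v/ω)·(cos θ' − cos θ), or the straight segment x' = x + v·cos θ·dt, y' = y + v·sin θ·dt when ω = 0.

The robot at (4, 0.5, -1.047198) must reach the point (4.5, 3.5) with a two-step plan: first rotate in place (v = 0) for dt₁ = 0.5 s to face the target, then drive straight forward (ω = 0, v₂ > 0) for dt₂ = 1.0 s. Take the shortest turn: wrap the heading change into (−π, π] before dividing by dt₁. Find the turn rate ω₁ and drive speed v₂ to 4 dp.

ω₁ = 4.9057, v₂ = 3.0414

heading to target = atan2(3.5−0.5, 4.5−4) = 1.4056
Δθ = wrap(1.4056 − -1.0472) = 2.4528; ω₁ = Δθ/dt₁ = 4.9057
distance = √((4.5−4)² + (3.5−0.5)²) = 3.0414; v₂ = distance/dt₂ = 3.0414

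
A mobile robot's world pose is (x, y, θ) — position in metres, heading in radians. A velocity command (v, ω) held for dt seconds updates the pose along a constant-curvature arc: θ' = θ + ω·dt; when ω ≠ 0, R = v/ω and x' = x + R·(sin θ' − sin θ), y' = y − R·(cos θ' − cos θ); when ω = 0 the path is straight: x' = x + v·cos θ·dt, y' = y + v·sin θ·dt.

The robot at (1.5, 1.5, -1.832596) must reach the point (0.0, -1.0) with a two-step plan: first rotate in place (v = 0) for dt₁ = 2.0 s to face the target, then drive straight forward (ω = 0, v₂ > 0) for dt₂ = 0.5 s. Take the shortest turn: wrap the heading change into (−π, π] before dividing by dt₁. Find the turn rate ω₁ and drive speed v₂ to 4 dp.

ω₁ = -0.1393, v₂ = 5.8310

heading to target = atan2(-1−1.5, 0−1.5) = -2.1112
Δθ = wrap(-2.1112 − -1.8326) = -0.2786; ω₁ = Δθ/dt₁ = -0.1393
distance = √((0−1.5)² + (-1−1.5)²) = 2.9155; v₂ = distance/dt₂ = 5.8310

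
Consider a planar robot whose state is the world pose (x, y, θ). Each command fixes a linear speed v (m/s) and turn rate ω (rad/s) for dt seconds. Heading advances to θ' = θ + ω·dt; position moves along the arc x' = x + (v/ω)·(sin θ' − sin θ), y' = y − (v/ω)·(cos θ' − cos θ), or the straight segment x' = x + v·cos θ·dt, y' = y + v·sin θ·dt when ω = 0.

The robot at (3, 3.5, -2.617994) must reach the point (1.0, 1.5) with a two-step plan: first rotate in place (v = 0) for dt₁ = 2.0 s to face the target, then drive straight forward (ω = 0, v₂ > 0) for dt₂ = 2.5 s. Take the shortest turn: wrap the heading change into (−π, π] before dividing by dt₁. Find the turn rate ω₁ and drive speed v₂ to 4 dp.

heading to target = atan2(1.5−3.5, 1−3) = -2.3562
Δθ = wrap(-2.3562 − -2.6180) = 0.2618; ω₁ = Δθ/dt₁ = 0.1309
distance = √((1−3)² + (1.5−3.5)²) = 2.8284; v₂ = distance/dt₂ = 1.1314

ω₁ = 0.1309, v₂ = 1.1314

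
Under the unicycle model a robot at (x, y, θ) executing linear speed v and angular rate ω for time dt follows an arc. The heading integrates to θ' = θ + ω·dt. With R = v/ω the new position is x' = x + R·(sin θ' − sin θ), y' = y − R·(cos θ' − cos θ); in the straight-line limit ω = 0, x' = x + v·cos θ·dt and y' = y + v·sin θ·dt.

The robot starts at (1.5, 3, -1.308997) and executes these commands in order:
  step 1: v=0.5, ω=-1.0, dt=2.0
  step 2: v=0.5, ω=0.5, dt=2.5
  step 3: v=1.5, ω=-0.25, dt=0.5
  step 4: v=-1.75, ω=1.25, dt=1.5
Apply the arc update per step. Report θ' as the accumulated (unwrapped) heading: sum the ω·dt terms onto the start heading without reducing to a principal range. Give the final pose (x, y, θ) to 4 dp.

(-1.2275, 3.3613, -0.3090)

step 1: θ'=-3.3090 (R=-0.5000) → pose (0.9337, 2.3776, -3.3090)
step 2: θ'=-2.0590 (R=1.0000) → pose (-0.1161, 1.8606, -2.0590)
step 3: θ'=-2.1840 (R=-6.0000) → pose (-0.5083, 1.2219, -2.1840)
step 4: θ'=-0.3090 (R=-1.4000) → pose (-1.2275, 3.3613, -0.3090)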